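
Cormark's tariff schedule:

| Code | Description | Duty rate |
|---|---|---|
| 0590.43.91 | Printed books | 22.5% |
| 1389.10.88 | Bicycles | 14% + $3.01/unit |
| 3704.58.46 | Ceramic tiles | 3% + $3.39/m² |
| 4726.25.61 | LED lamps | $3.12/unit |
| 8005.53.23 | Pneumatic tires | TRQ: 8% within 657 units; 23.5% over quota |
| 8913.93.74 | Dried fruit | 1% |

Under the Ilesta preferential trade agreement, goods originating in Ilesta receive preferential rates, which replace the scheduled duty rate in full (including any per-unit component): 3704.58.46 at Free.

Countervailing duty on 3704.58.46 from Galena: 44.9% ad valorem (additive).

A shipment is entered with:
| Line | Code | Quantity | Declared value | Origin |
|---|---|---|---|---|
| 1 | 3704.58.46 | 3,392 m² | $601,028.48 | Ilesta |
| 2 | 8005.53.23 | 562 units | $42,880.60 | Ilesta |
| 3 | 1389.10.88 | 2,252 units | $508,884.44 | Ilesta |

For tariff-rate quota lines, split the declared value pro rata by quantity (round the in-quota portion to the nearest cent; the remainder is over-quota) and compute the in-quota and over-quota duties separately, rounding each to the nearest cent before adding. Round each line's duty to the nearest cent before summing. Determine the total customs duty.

Line 1 (3704.58.46, Ilesta, 3,392 m², $601,028.48):
Base rate for 3704.58.46 is 3% + $3.39/m².
Origin Ilesta qualifies under the Cormark–Ilesta agreement and 3704.58.46 is covered: preferential rate Free applies instead.
The additional-duty order on 3704.58.46 targets Galena, not Ilesta; it does not apply.
Duty = $601,028.48 × 0% = $0.00.
Line 2 (8005.53.23, Ilesta, 562 units, $42,880.60):
Code 8005.53.23 is under a tariff-rate quota (threshold 657 units). Quantity 562 units is within the quota, so the in-quota rate 8% applies to the full value.
Duty = $42,880.60 × 8% = $3,430.45.
Line 3 (1389.10.88, Ilesta, 2,252 units, $508,884.44):
Base rate for 1389.10.88 is 14% + $3.01/unit.
Origin Ilesta is the FTA partner but 1389.10.88 is not on the preference list; base rate stands.
Duty = $508,884.44 × 14% + 2,252 × $3.01 = $78,022.34.
Total = $0.00 + $3,430.45 + $78,022.34 = $81,452.79.

$81,452.79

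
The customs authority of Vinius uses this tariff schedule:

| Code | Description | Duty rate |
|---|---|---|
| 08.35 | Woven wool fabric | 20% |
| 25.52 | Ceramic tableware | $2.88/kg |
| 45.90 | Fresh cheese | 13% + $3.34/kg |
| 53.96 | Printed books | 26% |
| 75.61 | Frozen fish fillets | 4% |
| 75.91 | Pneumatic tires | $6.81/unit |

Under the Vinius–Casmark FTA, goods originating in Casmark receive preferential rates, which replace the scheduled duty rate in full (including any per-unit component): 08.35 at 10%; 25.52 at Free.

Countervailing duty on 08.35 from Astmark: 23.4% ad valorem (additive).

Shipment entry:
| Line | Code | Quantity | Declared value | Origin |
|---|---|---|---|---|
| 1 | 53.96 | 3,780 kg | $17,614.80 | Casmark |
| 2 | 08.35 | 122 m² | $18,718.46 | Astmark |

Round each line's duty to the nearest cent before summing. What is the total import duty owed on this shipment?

Line 1 (53.96, Casmark, 3,780 kg, $17,614.80):
Base rate for 53.96 is 26%.
Origin Casmark is the FTA partner but 53.96 is not on the preference list; base rate stands.
Duty = $17,614.80 × 26% = $4,579.85.
Line 2 (08.35, Astmark, 122 m², $18,718.46):
Base rate for 08.35 is 20%.
08.35 has an FTA preferential rate, but origin Astmark is not Casmark; base rate stands.
Additional duty on 08.35 from Astmark: +23.4%. Applied ad valorem rate: 20% + 23.4% = 43.4%.
Duty = $18,718.46 × 43.4% = $8,123.81.
Total = $4,579.85 + $8,123.81 = $12,703.66.

$12,703.66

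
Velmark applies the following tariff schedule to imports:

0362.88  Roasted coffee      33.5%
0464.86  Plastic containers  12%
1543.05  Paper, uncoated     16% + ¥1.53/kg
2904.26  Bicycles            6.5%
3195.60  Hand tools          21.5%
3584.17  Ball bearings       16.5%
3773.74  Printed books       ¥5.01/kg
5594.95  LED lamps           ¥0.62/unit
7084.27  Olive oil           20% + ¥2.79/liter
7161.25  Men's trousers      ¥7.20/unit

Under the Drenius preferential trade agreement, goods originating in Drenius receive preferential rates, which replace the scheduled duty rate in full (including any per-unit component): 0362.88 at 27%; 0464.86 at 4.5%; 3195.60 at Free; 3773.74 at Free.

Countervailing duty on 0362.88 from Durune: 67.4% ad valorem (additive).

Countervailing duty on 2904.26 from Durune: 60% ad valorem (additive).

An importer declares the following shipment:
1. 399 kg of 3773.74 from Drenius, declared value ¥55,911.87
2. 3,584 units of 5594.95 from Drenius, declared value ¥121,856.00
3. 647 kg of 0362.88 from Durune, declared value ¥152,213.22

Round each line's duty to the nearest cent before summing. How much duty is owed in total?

Line 1 (3773.74, Drenius, 399 kg, ¥55,911.87):
Base rate for 3773.74 is ¥5.01/kg.
Origin Drenius qualifies under the Velmark–Drenius agreement and 3773.74 is covered: preferential rate Free applies instead.
Duty = ¥55,911.87 × 0% = ¥0.00.
Line 2 (5594.95, Drenius, 3,584 units, ¥121,856.00):
Base rate for 5594.95 is ¥0.62/unit.
Origin Drenius is the FTA partner but 5594.95 is not on the preference list; base rate stands.
Duty = 3,584 × ¥0.62 = ¥2,222.08.
Line 3 (0362.88, Durune, 647 kg, ¥152,213.22):
Base rate for 0362.88 is 33.5%.
0362.88 has an FTA preferential rate, but origin Durune is not Drenius; base rate stands.
Additional duty on 0362.88 from Durune: +67.4%. Applied ad valorem rate: 33.5% + 67.4% = 100.9%.
Duty = ¥152,213.22 × 100.9% = ¥153,583.14.
Total = ¥0.00 + ¥2,222.08 + ¥153,583.14 = ¥155,805.22.

¥155,805.22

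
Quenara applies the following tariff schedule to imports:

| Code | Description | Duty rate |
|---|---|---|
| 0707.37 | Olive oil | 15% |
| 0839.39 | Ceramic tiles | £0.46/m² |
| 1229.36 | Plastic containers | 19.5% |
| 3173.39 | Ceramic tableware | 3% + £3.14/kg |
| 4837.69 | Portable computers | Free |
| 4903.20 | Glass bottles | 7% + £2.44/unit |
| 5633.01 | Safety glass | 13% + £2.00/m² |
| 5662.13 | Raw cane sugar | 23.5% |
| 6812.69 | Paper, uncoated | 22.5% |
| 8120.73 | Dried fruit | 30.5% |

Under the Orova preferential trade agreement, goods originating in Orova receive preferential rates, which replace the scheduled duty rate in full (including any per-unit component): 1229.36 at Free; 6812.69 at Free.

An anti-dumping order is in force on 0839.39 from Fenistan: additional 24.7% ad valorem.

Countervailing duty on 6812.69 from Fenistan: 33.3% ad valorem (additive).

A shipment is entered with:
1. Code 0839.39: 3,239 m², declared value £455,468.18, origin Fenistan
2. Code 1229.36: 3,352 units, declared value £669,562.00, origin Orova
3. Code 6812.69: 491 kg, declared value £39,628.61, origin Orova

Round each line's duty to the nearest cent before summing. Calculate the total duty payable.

Line 1 (0839.39, Fenistan, 3,239 m², £455,468.18):
Base rate for 0839.39 is £0.46/m².
Additional duty on 0839.39 from Fenistan: +24.7% ad valorem. Applied ad valorem rate = 24.7%.
Duty = £455,468.18 × 24.7% + 3,239 × £0.46 = £113,990.58.
Line 2 (1229.36, Orova, 3,352 units, £669,562.00):
Base rate for 1229.36 is 19.5%.
Origin Orova qualifies under the Quenara–Orova agreement and 1229.36 is covered: preferential rate Free applies instead.
Duty = £669,562.00 × 0% = £0.00.
Line 3 (6812.69, Orova, 491 kg, £39,628.61):
Base rate for 6812.69 is 22.5%.
Origin Orova qualifies under the Quenara–Orova agreement and 6812.69 is covered: preferential rate Free applies instead.
The additional-duty order on 6812.69 targets Fenistan, not Orova; it does not apply.
Duty = £39,628.61 × 0% = £0.00.
Total = £113,990.58 + £0.00 + £0.00 = £113,990.58.

£113,990.58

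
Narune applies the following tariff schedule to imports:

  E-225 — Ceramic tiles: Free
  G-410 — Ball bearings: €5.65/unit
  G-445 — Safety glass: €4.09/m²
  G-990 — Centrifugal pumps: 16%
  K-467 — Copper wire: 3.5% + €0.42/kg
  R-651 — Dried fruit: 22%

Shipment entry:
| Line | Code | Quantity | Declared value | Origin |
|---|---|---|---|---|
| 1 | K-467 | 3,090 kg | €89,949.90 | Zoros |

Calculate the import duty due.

€4,446.05

Line 1 (K-467, Zoros, 3,090 kg, €89,949.90):
Base rate for K-467 is 3.5% + €0.42/kg.
Duty = €89,949.90 × 3.5% + 3,090 × €0.42 = €4,446.05.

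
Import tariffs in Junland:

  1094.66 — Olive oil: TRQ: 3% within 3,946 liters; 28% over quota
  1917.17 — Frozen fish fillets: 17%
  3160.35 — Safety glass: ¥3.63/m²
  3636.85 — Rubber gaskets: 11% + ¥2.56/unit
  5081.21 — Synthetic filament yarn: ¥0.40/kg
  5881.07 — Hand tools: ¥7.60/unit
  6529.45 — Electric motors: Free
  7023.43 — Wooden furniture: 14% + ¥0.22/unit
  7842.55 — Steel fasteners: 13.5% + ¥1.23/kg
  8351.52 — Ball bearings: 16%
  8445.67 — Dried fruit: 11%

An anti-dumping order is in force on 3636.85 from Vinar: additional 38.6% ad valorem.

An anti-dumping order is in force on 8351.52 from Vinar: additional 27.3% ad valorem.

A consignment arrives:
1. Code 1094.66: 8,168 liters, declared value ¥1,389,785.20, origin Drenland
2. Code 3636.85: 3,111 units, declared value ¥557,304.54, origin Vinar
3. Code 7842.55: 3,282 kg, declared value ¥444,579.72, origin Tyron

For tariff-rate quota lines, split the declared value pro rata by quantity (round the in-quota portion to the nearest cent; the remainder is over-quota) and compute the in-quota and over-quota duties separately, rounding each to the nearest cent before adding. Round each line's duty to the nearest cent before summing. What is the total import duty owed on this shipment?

¥569,729.21

Line 1 (1094.66, Drenland, 8,168 liters, ¥1,389,785.20):
Code 1094.66 is under a tariff-rate quota (threshold 3,946 liters). In-quota: 3,946 liters at 3%; over-quota: 4,222 liters at 28%.
Pro-rata value split: in-quota = ¥1,389,785.20 × 3,946/8,168 = ¥671,411.90; over-quota = ¥1,389,785.20 − ¥671,411.90 = ¥718,373.30.
In-quota duty = ¥671,411.90 × 3% = ¥20,142.36. Over-quota duty = ¥718,373.30 × 28% = ¥201,144.52.
Line duty = ¥20,142.36 + ¥201,144.52 = ¥221,286.88.
Line 2 (3636.85, Vinar, 3,111 units, ¥557,304.54):
Base rate for 3636.85 is 11% + ¥2.56/unit.
Additional duty on 3636.85 from Vinar: +38.6%. Applied ad valorem rate: 11% + 38.6% = 49.6%.
Duty = ¥557,304.54 × 49.6% + 3,111 × ¥2.56 = ¥284,387.21.
Line 3 (7842.55, Tyron, 3,282 kg, ¥444,579.72):
Base rate for 7842.55 is 13.5% + ¥1.23/kg.
Duty = ¥444,579.72 × 13.5% + 3,282 × ¥1.23 = ¥64,055.12.
Total = ¥221,286.88 + ¥284,387.21 + ¥64,055.12 = ¥569,729.21.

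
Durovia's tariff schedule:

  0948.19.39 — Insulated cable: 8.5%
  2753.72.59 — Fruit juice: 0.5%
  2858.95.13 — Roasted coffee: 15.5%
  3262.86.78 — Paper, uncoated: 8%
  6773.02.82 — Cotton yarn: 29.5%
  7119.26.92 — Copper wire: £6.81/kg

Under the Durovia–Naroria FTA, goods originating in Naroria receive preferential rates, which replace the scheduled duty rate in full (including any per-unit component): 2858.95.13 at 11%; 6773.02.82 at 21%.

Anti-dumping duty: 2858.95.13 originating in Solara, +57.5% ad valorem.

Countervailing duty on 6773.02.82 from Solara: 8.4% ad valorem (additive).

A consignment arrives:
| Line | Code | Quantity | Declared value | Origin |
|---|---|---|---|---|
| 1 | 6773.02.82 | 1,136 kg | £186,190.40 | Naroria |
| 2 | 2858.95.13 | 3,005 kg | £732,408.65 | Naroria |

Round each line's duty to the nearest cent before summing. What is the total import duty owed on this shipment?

£119,664.93

Line 1 (6773.02.82, Naroria, 1,136 kg, £186,190.40):
Base rate for 6773.02.82 is 29.5%.
Origin Naroria qualifies under the Durovia–Naroria agreement and 6773.02.82 is covered: preferential rate 21% applies instead.
The additional-duty order on 6773.02.82 targets Solara, not Naroria; it does not apply.
Duty = £186,190.40 × 21% = £39,099.98.
Line 2 (2858.95.13, Naroria, 3,005 kg, £732,408.65):
Base rate for 2858.95.13 is 15.5%.
Origin Naroria qualifies under the Durovia–Naroria agreement and 2858.95.13 is covered: preferential rate 11% applies instead.
The additional-duty order on 2858.95.13 targets Solara, not Naroria; it does not apply.
Duty = £732,408.65 × 11% = £80,564.95.
Total = £39,099.98 + £80,564.95 = £119,664.93.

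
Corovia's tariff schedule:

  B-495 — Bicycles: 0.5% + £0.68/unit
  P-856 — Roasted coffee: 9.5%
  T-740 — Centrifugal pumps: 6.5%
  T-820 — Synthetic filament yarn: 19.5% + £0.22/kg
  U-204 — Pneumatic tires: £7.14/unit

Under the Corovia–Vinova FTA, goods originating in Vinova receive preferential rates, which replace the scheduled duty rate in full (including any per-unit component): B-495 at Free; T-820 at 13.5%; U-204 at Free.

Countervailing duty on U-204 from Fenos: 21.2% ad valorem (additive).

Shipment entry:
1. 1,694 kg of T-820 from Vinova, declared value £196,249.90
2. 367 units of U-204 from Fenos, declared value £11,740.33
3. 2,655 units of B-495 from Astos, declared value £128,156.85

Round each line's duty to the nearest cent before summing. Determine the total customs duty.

Line 1 (T-820, Vinova, 1,694 kg, £196,249.90):
Base rate for T-820 is 19.5% + £0.22/kg.
Origin Vinova qualifies under the Corovia–Vinova agreement and T-820 is covered: preferential rate 13.5% applies instead.
Duty = £196,249.90 × 13.5% = £26,493.74.
Line 2 (U-204, Fenos, 367 units, £11,740.33):
Base rate for U-204 is £7.14/unit.
U-204 has an FTA preferential rate, but origin Fenos is not Vinova; base rate stands.
Additional duty on U-204 from Fenos: +21.2% ad valorem. Applied ad valorem rate = 21.2%.
Duty = £11,740.33 × 21.2% + 367 × £7.14 = £5,109.33.
Line 3 (B-495, Astos, 2,655 units, £128,156.85):
Base rate for B-495 is 0.5% + £0.68/unit.
B-495 has an FTA preferential rate, but origin Astos is not Vinova; base rate stands.
Duty = £128,156.85 × 0.5% + 2,655 × £0.68 = £2,446.18.
Total = £26,493.74 + £5,109.33 + £2,446.18 = £34,049.25.

£34,049.25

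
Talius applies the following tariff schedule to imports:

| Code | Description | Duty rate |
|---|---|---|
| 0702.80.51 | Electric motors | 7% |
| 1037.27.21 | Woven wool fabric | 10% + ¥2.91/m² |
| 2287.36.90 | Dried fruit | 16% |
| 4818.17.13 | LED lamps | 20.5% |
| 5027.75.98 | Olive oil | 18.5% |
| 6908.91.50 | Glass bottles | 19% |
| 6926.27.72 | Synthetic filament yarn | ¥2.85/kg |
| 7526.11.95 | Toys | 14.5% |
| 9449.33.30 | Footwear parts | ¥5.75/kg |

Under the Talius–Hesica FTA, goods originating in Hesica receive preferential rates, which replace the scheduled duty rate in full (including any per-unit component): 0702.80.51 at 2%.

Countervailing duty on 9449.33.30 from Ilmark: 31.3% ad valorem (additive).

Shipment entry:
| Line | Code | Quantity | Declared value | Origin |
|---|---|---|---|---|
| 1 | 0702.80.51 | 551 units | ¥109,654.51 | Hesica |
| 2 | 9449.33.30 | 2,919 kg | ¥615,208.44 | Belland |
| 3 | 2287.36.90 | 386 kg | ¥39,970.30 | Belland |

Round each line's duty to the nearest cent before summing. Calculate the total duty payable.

Line 1 (0702.80.51, Hesica, 551 units, ¥109,654.51):
Base rate for 0702.80.51 is 7%.
Origin Hesica qualifies under the Talius–Hesica agreement and 0702.80.51 is covered: preferential rate 2% applies instead.
Duty = ¥109,654.51 × 2% = ¥2,193.09.
Line 2 (9449.33.30, Belland, 2,919 kg, ¥615,208.44):
Base rate for 9449.33.30 is ¥5.75/kg.
The additional-duty order on 9449.33.30 targets Ilmark, not Belland; it does not apply.
Duty = 2,919 × ¥5.75 = ¥16,784.25.
Line 3 (2287.36.90, Belland, 386 kg, ¥39,970.30):
Base rate for 2287.36.90 is 16%.
Duty = ¥39,970.30 × 16% = ¥6,395.25.
Total = ¥2,193.09 + ¥16,784.25 + ¥6,395.25 = ¥25,372.59.

¥25,372.59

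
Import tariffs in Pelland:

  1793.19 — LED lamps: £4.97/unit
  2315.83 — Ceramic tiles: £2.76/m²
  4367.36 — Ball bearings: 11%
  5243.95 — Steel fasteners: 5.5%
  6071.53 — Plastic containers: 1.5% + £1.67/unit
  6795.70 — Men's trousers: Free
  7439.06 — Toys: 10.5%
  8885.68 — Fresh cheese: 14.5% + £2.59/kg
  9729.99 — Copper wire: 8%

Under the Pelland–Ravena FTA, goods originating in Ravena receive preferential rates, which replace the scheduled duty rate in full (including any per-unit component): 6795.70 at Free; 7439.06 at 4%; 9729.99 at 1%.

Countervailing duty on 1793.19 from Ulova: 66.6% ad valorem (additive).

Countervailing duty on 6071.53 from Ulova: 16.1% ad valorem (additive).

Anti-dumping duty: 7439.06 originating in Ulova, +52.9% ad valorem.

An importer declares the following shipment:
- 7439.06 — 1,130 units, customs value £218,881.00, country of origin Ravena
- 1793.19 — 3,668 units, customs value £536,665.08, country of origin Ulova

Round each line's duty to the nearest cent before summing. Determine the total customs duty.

Line 1 (7439.06, Ravena, 1,130 units, £218,881.00):
Base rate for 7439.06 is 10.5%.
Origin Ravena qualifies under the Pelland–Ravena agreement and 7439.06 is covered: preferential rate 4% applies instead.
The additional-duty order on 7439.06 targets Ulova, not Ravena; it does not apply.
Duty = £218,881.00 × 4% = £8,755.24.
Line 2 (1793.19, Ulova, 3,668 units, £536,665.08):
Base rate for 1793.19 is £4.97/unit.
Additional duty on 1793.19 from Ulova: +66.6% ad valorem. Applied ad valorem rate = 66.6%.
Duty = £536,665.08 × 66.6% + 3,668 × £4.97 = £375,648.90.
Total = £8,755.24 + £375,648.90 = £384,404.14.

£384,404.14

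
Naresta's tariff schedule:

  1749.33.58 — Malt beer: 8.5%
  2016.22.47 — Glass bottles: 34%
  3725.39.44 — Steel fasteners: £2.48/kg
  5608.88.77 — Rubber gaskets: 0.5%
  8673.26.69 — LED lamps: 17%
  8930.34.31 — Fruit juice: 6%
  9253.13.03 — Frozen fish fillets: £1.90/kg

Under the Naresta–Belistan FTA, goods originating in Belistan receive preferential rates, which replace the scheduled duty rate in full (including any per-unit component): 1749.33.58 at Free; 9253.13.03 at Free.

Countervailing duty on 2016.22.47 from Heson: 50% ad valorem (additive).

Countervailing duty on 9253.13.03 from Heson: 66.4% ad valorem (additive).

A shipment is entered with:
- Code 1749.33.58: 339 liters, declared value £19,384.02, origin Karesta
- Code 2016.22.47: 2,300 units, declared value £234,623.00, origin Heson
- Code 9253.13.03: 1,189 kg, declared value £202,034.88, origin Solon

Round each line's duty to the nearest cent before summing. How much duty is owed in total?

£200,990.06

Line 1 (1749.33.58, Karesta, 339 liters, £19,384.02):
Base rate for 1749.33.58 is 8.5%.
1749.33.58 has an FTA preferential rate, but origin Karesta is not Belistan; base rate stands.
Duty = £19,384.02 × 8.5% = £1,647.64.
Line 2 (2016.22.47, Heson, 2,300 units, £234,623.00):
Base rate for 2016.22.47 is 34%.
Additional duty on 2016.22.47 from Heson: +50%. Applied ad valorem rate: 34% + 50% = 84%.
Duty = £234,623.00 × 84% = £197,083.32.
Line 3 (9253.13.03, Solon, 1,189 kg, £202,034.88):
Base rate for 9253.13.03 is £1.90/kg.
9253.13.03 has an FTA preferential rate, but origin Solon is not Belistan; base rate stands.
The additional-duty order on 9253.13.03 targets Heson, not Solon; it does not apply.
Duty = 1,189 × £1.90 = £2,259.10.
Total = £1,647.64 + £197,083.32 + £2,259.10 = £200,990.06.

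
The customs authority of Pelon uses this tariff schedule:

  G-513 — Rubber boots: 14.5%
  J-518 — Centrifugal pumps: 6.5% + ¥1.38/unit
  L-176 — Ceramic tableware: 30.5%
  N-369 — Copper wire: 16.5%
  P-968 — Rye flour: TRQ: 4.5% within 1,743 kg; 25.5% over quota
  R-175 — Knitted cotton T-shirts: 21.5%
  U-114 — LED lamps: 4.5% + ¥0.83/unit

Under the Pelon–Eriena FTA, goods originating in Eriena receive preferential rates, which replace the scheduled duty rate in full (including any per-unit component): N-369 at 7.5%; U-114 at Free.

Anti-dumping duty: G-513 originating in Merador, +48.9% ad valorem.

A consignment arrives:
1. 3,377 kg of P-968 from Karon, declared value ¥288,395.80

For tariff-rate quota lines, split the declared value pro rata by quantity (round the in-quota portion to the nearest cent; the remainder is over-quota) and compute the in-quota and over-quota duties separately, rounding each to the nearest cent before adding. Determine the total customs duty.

¥42,281.97

Line 1 (P-968, Karon, 3,377 kg, ¥288,395.80):
Code P-968 is under a tariff-rate quota (threshold 1,743 kg). In-quota: 1,743 kg at 4.5%; over-quota: 1,634 kg at 25.5%.
Pro-rata value split: in-quota = ¥288,395.80 × 1,743/3,377 = ¥148,852.20; over-quota = ¥288,395.80 − ¥148,852.20 = ¥139,543.60.
In-quota duty = ¥148,852.20 × 4.5% = ¥6,698.35. Over-quota duty = ¥139,543.60 × 25.5% = ¥35,583.62.
Line duty = ¥6,698.35 + ¥35,583.62 = ¥42,281.97.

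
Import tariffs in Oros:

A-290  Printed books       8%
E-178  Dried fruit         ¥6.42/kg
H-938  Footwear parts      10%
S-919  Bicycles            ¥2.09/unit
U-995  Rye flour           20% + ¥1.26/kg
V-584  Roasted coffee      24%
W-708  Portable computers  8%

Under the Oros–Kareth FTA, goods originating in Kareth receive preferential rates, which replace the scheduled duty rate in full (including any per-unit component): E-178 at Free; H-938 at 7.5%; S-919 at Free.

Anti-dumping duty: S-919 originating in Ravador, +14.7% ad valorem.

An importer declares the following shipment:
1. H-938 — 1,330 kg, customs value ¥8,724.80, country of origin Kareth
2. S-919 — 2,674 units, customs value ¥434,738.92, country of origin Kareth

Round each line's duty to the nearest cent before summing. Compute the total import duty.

Line 1 (H-938, Kareth, 1,330 kg, ¥8,724.80):
Base rate for H-938 is 10%.
Origin Kareth qualifies under the Oros–Kareth agreement and H-938 is covered: preferential rate 7.5% applies instead.
Duty = ¥8,724.80 × 7.5% = ¥654.36.
Line 2 (S-919, Kareth, 2,674 units, ¥434,738.92):
Base rate for S-919 is ¥2.09/unit.
Origin Kareth qualifies under the Oros–Kareth agreement and S-919 is covered: preferential rate Free applies instead.
The additional-duty order on S-919 targets Ravador, not Kareth; it does not apply.
Duty = ¥434,738.92 × 0% = ¥0.00.
Total = ¥654.36 + ¥0.00 = ¥654.36.

¥654.36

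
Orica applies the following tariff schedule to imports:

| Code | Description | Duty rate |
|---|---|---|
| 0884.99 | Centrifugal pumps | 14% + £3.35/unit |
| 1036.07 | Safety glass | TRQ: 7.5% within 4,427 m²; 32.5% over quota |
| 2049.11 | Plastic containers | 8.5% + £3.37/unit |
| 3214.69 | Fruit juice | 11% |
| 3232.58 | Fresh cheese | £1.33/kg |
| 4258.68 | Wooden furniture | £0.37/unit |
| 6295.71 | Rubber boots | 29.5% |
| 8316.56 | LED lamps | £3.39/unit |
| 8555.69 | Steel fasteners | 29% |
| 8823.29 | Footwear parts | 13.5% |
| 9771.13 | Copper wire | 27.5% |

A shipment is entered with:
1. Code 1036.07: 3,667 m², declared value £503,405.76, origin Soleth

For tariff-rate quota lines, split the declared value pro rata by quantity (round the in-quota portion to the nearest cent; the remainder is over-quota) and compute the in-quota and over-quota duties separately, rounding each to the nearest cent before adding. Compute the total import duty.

Line 1 (1036.07, Soleth, 3,667 m², £503,405.76):
Code 1036.07 is under a tariff-rate quota (threshold 4,427 m²). Quantity 3,667 m² is within the quota, so the in-quota rate 7.5% applies to the full value.
Duty = £503,405.76 × 7.5% = £37,755.43.

£37,755.43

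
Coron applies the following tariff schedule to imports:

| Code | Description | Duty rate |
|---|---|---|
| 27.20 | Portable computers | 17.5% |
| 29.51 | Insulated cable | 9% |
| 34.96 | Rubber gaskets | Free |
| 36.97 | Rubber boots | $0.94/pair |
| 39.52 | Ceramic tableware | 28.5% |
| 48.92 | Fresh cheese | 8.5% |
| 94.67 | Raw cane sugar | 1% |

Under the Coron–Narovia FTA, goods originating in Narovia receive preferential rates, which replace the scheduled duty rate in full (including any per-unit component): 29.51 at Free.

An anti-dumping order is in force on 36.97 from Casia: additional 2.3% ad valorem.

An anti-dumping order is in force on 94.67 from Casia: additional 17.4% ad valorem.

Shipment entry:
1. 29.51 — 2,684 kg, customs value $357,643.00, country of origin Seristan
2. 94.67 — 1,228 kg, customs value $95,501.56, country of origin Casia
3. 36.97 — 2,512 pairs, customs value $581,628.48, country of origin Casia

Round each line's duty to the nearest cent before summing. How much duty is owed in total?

Line 1 (29.51, Seristan, 2,684 kg, $357,643.00):
Base rate for 29.51 is 9%.
29.51 has an FTA preferential rate, but origin Seristan is not Narovia; base rate stands.
Duty = $357,643.00 × 9% = $32,187.87.
Line 2 (94.67, Casia, 1,228 kg, $95,501.56):
Base rate for 94.67 is 1%.
Additional duty on 94.67 from Casia: +17.4%. Applied ad valorem rate: 1% + 17.4% = 18.4%.
Duty = $95,501.56 × 18.4% = $17,572.29.
Line 3 (36.97, Casia, 2,512 pairs, $581,628.48):
Base rate for 36.97 is $0.94/pair.
Additional duty on 36.97 from Casia: +2.3% ad valorem. Applied ad valorem rate = 2.3%.
Duty = $581,628.48 × 2.3% + 2,512 × $0.94 = $15,738.74.
Total = $32,187.87 + $17,572.29 + $15,738.74 = $65,498.90.

$65,498.90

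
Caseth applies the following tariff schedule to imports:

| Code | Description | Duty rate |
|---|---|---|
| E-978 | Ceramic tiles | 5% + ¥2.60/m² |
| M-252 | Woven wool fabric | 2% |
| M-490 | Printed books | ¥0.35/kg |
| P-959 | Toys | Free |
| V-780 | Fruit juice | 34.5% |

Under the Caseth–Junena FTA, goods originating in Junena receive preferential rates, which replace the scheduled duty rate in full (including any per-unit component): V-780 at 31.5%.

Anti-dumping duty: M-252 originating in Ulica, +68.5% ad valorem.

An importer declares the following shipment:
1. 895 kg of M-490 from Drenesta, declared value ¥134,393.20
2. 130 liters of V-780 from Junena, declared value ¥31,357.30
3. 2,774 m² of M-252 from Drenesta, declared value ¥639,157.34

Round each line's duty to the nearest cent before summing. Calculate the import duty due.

Line 1 (M-490, Drenesta, 895 kg, ¥134,393.20):
Base rate for M-490 is ¥0.35/kg.
Duty = 895 × ¥0.35 = ¥313.25.
Line 2 (V-780, Junena, 130 liters, ¥31,357.30):
Base rate for V-780 is 34.5%.
Origin Junena qualifies under the Caseth–Junena agreement and V-780 is covered: preferential rate 31.5% applies instead.
Duty = ¥31,357.30 × 31.5% = ¥9,877.55.
Line 3 (M-252, Drenesta, 2,774 m², ¥639,157.34):
Base rate for M-252 is 2%.
The additional-duty order on M-252 targets Ulica, not Drenesta; it does not apply.
Duty = ¥639,157.34 × 2% = ¥12,783.15.
Total = ¥313.25 + ¥9,877.55 + ¥12,783.15 = ¥22,973.95.

¥22,973.95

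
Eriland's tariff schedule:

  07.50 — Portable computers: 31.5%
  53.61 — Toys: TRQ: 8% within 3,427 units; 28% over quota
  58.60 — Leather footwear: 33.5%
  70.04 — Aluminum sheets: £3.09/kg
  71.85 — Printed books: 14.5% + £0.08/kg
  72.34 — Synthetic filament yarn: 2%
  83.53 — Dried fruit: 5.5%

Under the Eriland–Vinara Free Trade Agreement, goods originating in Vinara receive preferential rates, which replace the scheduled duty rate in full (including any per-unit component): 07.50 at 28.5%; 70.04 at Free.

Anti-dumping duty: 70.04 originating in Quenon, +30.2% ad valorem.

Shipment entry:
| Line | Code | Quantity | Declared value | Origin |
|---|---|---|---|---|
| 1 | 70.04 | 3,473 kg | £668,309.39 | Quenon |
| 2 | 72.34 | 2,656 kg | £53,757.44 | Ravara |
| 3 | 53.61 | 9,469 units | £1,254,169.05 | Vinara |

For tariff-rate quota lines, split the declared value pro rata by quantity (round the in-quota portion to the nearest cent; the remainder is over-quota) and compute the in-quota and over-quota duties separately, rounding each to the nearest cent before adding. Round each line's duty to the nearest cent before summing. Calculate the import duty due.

Line 1 (70.04, Quenon, 3,473 kg, £668,309.39):
Base rate for 70.04 is £3.09/kg.
70.04 has an FTA preferential rate, but origin Quenon is not Vinara; base rate stands.
Additional duty on 70.04 from Quenon: +30.2% ad valorem. Applied ad valorem rate = 30.2%.
Duty = £668,309.39 × 30.2% + 3,473 × £3.09 = £212,561.01.
Line 2 (72.34, Ravara, 2,656 kg, £53,757.44):
Base rate for 72.34 is 2%.
Duty = £53,757.44 × 2% = £1,075.15.
Line 3 (53.61, Vinara, 9,469 units, £1,254,169.05):
Code 53.61 is under a tariff-rate quota (threshold 3,427 units). In-quota: 3,427 units at 8%; over-quota: 6,042 units at 28%.
Pro-rata value split: in-quota = £1,254,169.05 × 3,427/9,469 = £453,906.15; over-quota = £1,254,169.05 − £453,906.15 = £800,262.90.
In-quota duty = £453,906.15 × 8% = £36,312.49. Over-quota duty = £800,262.90 × 28% = £224,073.61.
Line duty = £36,312.49 + £224,073.61 = £260,386.10.
Total = £212,561.01 + £1,075.15 + £260,386.10 = £474,022.26.

£474,022.26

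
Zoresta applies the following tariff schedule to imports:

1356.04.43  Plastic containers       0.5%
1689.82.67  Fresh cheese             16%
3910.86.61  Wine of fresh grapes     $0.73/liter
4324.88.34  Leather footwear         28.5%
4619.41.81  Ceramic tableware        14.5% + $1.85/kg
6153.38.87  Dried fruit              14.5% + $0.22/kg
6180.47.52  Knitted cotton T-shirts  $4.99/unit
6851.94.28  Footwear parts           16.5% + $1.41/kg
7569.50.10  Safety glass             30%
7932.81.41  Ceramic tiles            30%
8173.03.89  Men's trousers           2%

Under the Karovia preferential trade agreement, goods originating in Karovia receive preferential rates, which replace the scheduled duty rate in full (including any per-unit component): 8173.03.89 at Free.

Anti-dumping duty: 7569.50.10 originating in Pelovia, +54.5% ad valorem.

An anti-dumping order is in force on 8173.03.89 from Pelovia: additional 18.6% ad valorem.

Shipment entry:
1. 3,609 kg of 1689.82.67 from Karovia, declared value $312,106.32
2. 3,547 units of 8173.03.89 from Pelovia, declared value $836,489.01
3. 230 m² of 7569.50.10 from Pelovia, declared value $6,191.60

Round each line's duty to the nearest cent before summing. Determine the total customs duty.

$227,485.65

Line 1 (1689.82.67, Karovia, 3,609 kg, $312,106.32):
Base rate for 1689.82.67 is 16%.
Origin Karovia is the FTA partner but 1689.82.67 is not on the preference list; base rate stands.
Duty = $312,106.32 × 16% = $49,937.01.
Line 2 (8173.03.89, Pelovia, 3,547 units, $836,489.01):
Base rate for 8173.03.89 is 2%.
8173.03.89 has an FTA preferential rate, but origin Pelovia is not Karovia; base rate stands.
Additional duty on 8173.03.89 from Pelovia: +18.6%. Applied ad valorem rate: 2% + 18.6% = 20.6%.
Duty = $836,489.01 × 20.6% = $172,316.74.
Line 3 (7569.50.10, Pelovia, 230 m², $6,191.60):
Base rate for 7569.50.10 is 30%.
Additional duty on 7569.50.10 from Pelovia: +54.5%. Applied ad valorem rate: 30% + 54.5% = 84.5%.
Duty = $6,191.60 × 84.5% = $5,231.90.
Total = $49,937.01 + $172,316.74 + $5,231.90 = $227,485.65.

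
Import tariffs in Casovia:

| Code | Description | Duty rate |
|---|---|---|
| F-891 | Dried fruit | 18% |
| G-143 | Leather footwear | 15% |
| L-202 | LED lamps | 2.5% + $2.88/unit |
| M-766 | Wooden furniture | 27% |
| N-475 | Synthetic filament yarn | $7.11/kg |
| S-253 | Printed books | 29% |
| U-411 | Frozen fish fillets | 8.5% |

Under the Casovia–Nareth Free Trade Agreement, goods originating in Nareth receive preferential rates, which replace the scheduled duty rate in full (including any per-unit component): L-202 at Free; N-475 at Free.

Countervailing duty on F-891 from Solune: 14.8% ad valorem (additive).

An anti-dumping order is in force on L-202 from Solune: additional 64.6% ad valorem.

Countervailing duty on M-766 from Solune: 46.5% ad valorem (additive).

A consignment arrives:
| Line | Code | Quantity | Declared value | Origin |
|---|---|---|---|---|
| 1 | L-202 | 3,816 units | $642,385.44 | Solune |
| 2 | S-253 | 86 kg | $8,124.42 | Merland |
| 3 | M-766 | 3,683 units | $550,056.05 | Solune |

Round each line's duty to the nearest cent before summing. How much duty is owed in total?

$848,677.99

Line 1 (L-202, Solune, 3,816 units, $642,385.44):
Base rate for L-202 is 2.5% + $2.88/unit.
L-202 has an FTA preferential rate, but origin Solune is not Nareth; base rate stands.
Additional duty on L-202 from Solune: +64.6%. Applied ad valorem rate: 2.5% + 64.6% = 67.1%.
Duty = $642,385.44 × 67.1% + 3,816 × $2.88 = $442,030.71.
Line 2 (S-253, Merland, 86 kg, $8,124.42):
Base rate for S-253 is 29%.
Duty = $8,124.42 × 29% = $2,356.08.
Line 3 (M-766, Solune, 3,683 units, $550,056.05):
Base rate for M-766 is 27%.
Additional duty on M-766 from Solune: +46.5%. Applied ad valorem rate: 27% + 46.5% = 73.5%.
Duty = $550,056.05 × 73.5% = $404,291.20.
Total = $442,030.71 + $2,356.08 + $404,291.20 = $848,677.99.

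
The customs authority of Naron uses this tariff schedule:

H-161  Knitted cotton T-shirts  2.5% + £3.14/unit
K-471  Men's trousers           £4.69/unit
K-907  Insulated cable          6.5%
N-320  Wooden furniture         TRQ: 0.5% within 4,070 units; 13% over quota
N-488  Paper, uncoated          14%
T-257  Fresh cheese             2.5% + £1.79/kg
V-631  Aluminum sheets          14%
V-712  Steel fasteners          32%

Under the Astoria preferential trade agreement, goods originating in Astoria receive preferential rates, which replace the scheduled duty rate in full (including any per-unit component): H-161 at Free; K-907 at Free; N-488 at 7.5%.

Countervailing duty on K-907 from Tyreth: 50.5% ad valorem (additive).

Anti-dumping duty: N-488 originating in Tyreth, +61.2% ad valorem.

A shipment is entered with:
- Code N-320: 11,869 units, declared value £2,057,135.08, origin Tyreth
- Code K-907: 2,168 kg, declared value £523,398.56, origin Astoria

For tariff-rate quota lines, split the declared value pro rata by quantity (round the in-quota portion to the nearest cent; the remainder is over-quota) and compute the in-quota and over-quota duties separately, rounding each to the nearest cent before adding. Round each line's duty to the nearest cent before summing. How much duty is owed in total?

Line 1 (N-320, Tyreth, 11,869 units, £2,057,135.08):
Code N-320 is under a tariff-rate quota (threshold 4,070 units). In-quota: 4,070 units at 0.5%; over-quota: 7,799 units at 13%.
Pro-rata value split: in-quota = £2,057,135.08 × 4,070/11,869 = £705,412.40; over-quota = £2,057,135.08 − £705,412.40 = £1,351,722.68.
In-quota duty = £705,412.40 × 0.5% = £3,527.06. Over-quota duty = £1,351,722.68 × 13% = £175,723.95.
Line duty = £3,527.06 + £175,723.95 = £179,251.01.
Line 2 (K-907, Astoria, 2,168 kg, £523,398.56):
Base rate for K-907 is 6.5%.
Origin Astoria qualifies under the Naron–Astoria agreement and K-907 is covered: preferential rate Free applies instead.
The additional-duty order on K-907 targets Tyreth, not Astoria; it does not apply.
Duty = £523,398.56 × 0% = £0.00.
Total = £179,251.01 + £0.00 = £179,251.01.

£179,251.01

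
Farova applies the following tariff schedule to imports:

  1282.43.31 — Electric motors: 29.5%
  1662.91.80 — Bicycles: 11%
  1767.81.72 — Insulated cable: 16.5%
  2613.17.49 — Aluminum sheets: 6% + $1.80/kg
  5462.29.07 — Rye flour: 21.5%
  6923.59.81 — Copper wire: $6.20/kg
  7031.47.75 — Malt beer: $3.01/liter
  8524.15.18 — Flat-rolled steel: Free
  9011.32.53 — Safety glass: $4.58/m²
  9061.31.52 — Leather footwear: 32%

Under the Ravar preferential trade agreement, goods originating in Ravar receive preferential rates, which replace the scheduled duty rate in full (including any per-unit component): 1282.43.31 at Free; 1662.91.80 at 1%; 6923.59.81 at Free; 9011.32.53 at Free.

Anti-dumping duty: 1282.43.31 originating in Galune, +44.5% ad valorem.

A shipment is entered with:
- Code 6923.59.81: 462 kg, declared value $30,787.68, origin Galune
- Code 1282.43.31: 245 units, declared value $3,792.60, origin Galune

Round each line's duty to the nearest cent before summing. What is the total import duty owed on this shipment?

Line 1 (6923.59.81, Galune, 462 kg, $30,787.68):
Base rate for 6923.59.81 is $6.20/kg.
6923.59.81 has an FTA preferential rate, but origin Galune is not Ravar; base rate stands.
Duty = 462 × $6.20 = $2,864.40.
Line 2 (1282.43.31, Galune, 245 units, $3,792.60):
Base rate for 1282.43.31 is 29.5%.
1282.43.31 has an FTA preferential rate, but origin Galune is not Ravar; base rate stands.
Additional duty on 1282.43.31 from Galune: +44.5%. Applied ad valorem rate: 29.5% + 44.5% = 74%.
Duty = $3,792.60 × 74% = $2,806.52.
Total = $2,864.40 + $2,806.52 = $5,670.92.

$5,670.92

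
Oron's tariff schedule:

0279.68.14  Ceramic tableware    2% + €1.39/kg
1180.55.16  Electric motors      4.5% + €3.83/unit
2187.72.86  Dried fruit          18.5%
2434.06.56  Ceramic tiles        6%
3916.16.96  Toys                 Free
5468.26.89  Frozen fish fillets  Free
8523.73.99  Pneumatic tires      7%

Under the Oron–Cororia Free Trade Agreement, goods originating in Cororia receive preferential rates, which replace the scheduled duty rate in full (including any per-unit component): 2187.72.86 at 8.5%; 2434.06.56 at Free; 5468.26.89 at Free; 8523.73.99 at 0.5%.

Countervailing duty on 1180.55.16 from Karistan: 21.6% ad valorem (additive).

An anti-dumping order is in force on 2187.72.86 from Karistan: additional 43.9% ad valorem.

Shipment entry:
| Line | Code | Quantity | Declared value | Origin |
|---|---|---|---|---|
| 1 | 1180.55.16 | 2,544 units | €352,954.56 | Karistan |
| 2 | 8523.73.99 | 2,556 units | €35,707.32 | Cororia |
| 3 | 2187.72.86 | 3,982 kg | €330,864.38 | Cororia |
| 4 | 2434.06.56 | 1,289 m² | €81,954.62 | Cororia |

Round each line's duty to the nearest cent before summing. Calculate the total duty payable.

Line 1 (1180.55.16, Karistan, 2,544 units, €352,954.56):
Base rate for 1180.55.16 is 4.5% + €3.83/unit.
Additional duty on 1180.55.16 from Karistan: +21.6%. Applied ad valorem rate: 4.5% + 21.6% = 26.1%.
Duty = €352,954.56 × 26.1% + 2,544 × €3.83 = €101,864.66.
Line 2 (8523.73.99, Cororia, 2,556 units, €35,707.32):
Base rate for 8523.73.99 is 7%.
Origin Cororia qualifies under the Oron–Cororia agreement and 8523.73.99 is covered: preferential rate 0.5% applies instead.
Duty = €35,707.32 × 0.5% = €178.54.
Line 3 (2187.72.86, Cororia, 3,982 kg, €330,864.38):
Base rate for 2187.72.86 is 18.5%.
Origin Cororia qualifies under the Oron–Cororia agreement and 2187.72.86 is covered: preferential rate 8.5% applies instead.
The additional-duty order on 2187.72.86 targets Karistan, not Cororia; it does not apply.
Duty = €330,864.38 × 8.5% = €28,123.47.
Line 4 (2434.06.56, Cororia, 1,289 m², €81,954.62):
Base rate for 2434.06.56 is 6%.
Origin Cororia qualifies under the Oron–Cororia agreement and 2434.06.56 is covered: preferential rate Free applies instead.
Duty = €81,954.62 × 0% = €0.00.
Total = €101,864.66 + €178.54 + €28,123.47 + €0.00 = €130,166.67.

€130,166.67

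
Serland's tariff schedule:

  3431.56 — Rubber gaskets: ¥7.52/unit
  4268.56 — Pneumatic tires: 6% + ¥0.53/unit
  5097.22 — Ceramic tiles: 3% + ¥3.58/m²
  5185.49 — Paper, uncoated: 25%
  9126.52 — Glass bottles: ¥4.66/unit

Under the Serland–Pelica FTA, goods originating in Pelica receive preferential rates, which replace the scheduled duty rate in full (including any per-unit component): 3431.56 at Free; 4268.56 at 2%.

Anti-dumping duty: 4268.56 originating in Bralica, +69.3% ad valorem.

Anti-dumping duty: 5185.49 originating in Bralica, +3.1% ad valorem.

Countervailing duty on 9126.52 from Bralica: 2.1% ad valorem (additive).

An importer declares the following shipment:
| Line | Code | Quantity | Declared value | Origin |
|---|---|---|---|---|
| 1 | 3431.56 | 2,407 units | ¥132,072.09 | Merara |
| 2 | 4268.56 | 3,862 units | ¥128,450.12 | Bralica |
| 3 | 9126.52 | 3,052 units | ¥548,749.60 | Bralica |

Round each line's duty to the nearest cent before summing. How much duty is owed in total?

¥142,616.50

Line 1 (3431.56, Merara, 2,407 units, ¥132,072.09):
Base rate for 3431.56 is ¥7.52/unit.
3431.56 has an FTA preferential rate, but origin Merara is not Pelica; base rate stands.
Duty = 2,407 × ¥7.52 = ¥18,100.64.
Line 2 (4268.56, Bralica, 3,862 units, ¥128,450.12):
Base rate for 4268.56 is 6% + ¥0.53/unit.
4268.56 has an FTA preferential rate, but origin Bralica is not Pelica; base rate stands.
Additional duty on 4268.56 from Bralica: +69.3%. Applied ad valorem rate: 6% + 69.3% = 75.3%.
Duty = ¥128,450.12 × 75.3% + 3,862 × ¥0.53 = ¥98,769.80.
Line 3 (9126.52, Bralica, 3,052 units, ¥548,749.60):
Base rate for 9126.52 is ¥4.66/unit.
Additional duty on 9126.52 from Bralica: +2.1% ad valorem. Applied ad valorem rate = 2.1%.
Duty = ¥548,749.60 × 2.1% + 3,052 × ¥4.66 = ¥25,746.06.
Total = ¥18,100.64 + ¥98,769.80 + ¥25,746.06 = ¥142,616.50.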